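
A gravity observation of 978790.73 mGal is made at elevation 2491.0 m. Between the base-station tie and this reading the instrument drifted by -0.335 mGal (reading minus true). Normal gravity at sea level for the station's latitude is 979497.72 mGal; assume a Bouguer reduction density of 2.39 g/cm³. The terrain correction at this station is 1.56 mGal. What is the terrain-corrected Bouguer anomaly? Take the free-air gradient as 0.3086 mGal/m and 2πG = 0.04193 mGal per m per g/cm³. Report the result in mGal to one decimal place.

Drift-corrected reading = 978790.73 − (-0.335) = 978791.065 mGal
Free-air correction = 0.3086 × 2491.0 = 768.72 mGal
Free-air anomaly = 978791.065 − 979497.72 + (768.72) = 62.065 mGal
Bouguer slab correction = 0.04193 × 2.39 × 2491.0 = 249.63 mGal
Simple Bouguer anomaly = 62.065 − (249.63) = -187.565 mGal
Complete Bouguer anomaly = -187.565 + 1.56 = -186.005 mGal

-186.0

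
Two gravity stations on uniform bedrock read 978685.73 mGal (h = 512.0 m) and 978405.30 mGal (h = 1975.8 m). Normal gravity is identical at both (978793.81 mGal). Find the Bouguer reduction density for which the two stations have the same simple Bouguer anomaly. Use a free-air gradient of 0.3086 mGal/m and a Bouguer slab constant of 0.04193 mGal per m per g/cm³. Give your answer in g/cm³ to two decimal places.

Δg_obs = 978405.30 − 978685.73 = -280.43 mGal over Δh = 1975.8 − 512.0 = 1463.8 m
Equal Bouguer anomalies ⇒ Δg_obs + (0.3086 − 0.04193ρ)·Δh = 0
0.3086 − 0.04193ρ = −Δg_obs/Δh = 0.19158
ρ = (0.3086 − 0.19158) / 0.04193 = 2.79 g/cm³

2.79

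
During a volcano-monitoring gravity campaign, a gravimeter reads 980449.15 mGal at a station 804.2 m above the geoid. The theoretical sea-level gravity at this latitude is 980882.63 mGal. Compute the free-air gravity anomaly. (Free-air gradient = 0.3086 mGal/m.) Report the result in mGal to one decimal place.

-185.3

Free-air correction = 0.3086 × 804.2 = 248.18 mGal
Free-air anomaly = 980449.15 − 980882.63 + (248.18) = -185.30 mGal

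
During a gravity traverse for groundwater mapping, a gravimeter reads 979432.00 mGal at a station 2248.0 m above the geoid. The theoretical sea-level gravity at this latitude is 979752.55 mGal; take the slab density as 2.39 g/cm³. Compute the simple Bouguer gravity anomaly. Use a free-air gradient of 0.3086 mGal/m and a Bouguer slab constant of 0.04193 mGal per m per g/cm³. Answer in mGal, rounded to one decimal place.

147.9

Free-air correction = 0.3086 × 2248.0 = 693.73 mGal
Free-air anomaly = 979432.00 − 979752.55 + (693.73) = 373.18 mGal
Bouguer slab correction = 0.04193 × 2.39 × 2248.0 = 225.28 mGal
Simple Bouguer anomaly = 373.18 − (225.28) = 147.90 mGal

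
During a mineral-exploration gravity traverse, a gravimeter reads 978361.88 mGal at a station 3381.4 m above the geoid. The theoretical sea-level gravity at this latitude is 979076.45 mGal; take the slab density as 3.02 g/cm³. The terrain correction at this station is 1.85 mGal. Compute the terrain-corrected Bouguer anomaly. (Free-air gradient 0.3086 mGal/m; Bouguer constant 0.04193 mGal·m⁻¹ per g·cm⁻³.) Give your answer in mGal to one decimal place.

Free-air correction = 0.3086 × 3381.4 = 1043.50 mGal
Free-air anomaly = 978361.88 − 979076.45 + (1043.50) = 328.93 mGal
Bouguer slab correction = 0.04193 × 3.02 × 3381.4 = 428.18 mGal
Simple Bouguer anomaly = 328.93 − (428.18) = -99.25 mGal
Complete Bouguer anomaly = -99.25 + 1.85 = -97.40 mGal

-97.4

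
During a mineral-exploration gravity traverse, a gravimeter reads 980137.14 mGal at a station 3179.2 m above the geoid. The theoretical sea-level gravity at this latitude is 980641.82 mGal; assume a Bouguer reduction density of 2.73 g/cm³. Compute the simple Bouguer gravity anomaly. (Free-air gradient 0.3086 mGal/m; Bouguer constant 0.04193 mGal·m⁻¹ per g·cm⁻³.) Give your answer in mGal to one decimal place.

112.5

Free-air correction = 0.3086 × 3179.2 = 981.10 mGal
Free-air anomaly = 980137.14 − 980641.82 + (981.10) = 476.42 mGal
Bouguer slab correction = 0.04193 × 2.73 × 3179.2 = 363.92 mGal
Simple Bouguer anomaly = 476.42 − (363.92) = 112.50 mGal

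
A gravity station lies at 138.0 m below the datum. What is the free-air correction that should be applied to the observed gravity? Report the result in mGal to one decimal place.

Free-air correction = 0.3086 × -138.0 = -42.6 mGal

-42.6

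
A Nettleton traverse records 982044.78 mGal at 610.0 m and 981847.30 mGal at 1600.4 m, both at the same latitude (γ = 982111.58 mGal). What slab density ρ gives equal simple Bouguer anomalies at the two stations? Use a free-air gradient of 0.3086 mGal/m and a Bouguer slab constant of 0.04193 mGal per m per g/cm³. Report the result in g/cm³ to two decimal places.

2.60

Δg_obs = 981847.30 − 982044.78 = -197.48 mGal over Δh = 1600.4 − 610.0 = 990.4 m
Equal Bouguer anomalies ⇒ Δg_obs + (0.3086 − 0.04193ρ)·Δh = 0
0.3086 − 0.04193ρ = −Δg_obs/Δh = 0.19939
ρ = (0.3086 − 0.19939) / 0.04193 = 2.60 g/cm³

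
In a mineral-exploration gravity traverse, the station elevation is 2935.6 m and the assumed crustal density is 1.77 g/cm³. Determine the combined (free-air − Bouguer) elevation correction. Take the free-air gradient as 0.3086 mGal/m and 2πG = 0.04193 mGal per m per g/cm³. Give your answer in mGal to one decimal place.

688.1

Combined gradient = 0.3086 − 0.04193 × 1.77 = 0.2343839 mGal/m
Combined elevation correction = 0.2343839 × 2935.6 = 688.1 mGal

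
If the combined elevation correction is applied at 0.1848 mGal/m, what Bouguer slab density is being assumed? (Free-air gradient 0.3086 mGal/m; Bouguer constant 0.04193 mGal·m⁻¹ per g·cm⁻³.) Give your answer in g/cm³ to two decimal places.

2.95

0.1848 = 0.3086 − 0.04193 × ρ
ρ = (0.3086 − 0.1848) / 0.04193 = 2.95 g/cm³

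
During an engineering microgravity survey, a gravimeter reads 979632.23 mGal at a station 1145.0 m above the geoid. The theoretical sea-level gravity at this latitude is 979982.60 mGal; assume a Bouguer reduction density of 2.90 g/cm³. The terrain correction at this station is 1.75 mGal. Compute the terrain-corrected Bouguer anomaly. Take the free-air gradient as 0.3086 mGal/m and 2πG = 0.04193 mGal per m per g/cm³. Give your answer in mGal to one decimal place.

Free-air correction = 0.3086 × 1145.0 = 353.35 mGal
Free-air anomaly = 979632.23 − 979982.60 + (353.35) = 2.98 mGal
Bouguer slab correction = 0.04193 × 2.90 × 1145.0 = 139.23 mGal
Simple Bouguer anomaly = 2.98 − (139.23) = -136.25 mGal
Complete Bouguer anomaly = -136.25 + 1.75 = -134.50 mGal

-134.5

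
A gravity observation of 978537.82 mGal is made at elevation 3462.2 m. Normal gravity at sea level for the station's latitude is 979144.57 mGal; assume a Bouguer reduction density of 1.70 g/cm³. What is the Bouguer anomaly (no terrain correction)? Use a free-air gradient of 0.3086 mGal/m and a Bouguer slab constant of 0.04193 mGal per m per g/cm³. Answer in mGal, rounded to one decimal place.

Free-air correction = 0.3086 × 3462.2 = 1068.43 mGal
Free-air anomaly = 978537.82 − 979144.57 + (1068.43) = 461.68 mGal
Bouguer slab correction = 0.04193 × 1.70 × 3462.2 = 246.79 mGal
Simple Bouguer anomaly = 461.68 − (246.79) = 214.89 mGal

214.9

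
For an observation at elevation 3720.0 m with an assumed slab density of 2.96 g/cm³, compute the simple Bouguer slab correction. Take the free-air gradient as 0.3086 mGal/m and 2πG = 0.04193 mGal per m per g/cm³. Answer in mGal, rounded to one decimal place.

Bouguer slab correction = 0.04193 × 2.96 × 3720.0 = 461.7 mGal

461.7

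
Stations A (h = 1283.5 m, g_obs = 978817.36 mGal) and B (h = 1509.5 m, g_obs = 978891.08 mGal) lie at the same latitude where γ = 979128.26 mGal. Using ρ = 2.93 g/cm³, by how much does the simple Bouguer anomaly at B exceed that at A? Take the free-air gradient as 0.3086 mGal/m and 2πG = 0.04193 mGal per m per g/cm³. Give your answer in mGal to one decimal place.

Δg_SB(A) = 978817.36 − 979128.26 + 0.3086×1283.5 − 0.04193×2.93×1283.5 = -72.50 mGal
Δg_SB(B) = 978891.08 − 979128.26 + 0.3086×1509.5 − 0.04193×2.93×1509.5 = 43.20 mGal
Difference = 43.20 − (-72.50) = 115.70 mGal

115.7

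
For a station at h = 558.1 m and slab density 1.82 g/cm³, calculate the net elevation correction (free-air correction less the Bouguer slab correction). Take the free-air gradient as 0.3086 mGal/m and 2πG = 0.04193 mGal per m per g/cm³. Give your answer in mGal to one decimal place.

129.6

Combined gradient = 0.3086 − 0.04193 × 1.82 = 0.2322874 mGal/m
Combined elevation correction = 0.2322874 × 558.1 = 129.6 mGal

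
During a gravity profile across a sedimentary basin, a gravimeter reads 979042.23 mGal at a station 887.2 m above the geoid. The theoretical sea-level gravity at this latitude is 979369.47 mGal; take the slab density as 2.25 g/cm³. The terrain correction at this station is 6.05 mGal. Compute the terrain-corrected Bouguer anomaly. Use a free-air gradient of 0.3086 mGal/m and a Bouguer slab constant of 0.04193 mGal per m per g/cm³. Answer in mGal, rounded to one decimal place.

Free-air correction = 0.3086 × 887.2 = 273.79 mGal
Free-air anomaly = 979042.23 − 979369.47 + (273.79) = -53.45 mGal
Bouguer slab correction = 0.04193 × 2.25 × 887.2 = 83.70 mGal
Simple Bouguer anomaly = -53.45 − (83.70) = -137.15 mGal
Complete Bouguer anomaly = -137.15 + 6.05 = -131.10 mGal

-131.1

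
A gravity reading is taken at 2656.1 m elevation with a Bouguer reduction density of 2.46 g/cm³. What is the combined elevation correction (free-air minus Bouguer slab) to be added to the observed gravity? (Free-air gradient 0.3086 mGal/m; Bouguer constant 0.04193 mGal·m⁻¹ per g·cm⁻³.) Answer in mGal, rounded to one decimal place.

Combined gradient = 0.3086 − 0.04193 × 2.46 = 0.2054522 mGal/m
Combined elevation correction = 0.2054522 × 2656.1 = 545.7 mGal

545.7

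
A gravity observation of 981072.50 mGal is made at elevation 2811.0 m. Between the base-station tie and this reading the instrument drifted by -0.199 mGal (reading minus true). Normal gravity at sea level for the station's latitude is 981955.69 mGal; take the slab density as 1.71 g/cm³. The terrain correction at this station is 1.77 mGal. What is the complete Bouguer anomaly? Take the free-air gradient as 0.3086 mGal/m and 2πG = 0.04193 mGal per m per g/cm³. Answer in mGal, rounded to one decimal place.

-215.3

Drift-corrected reading = 981072.50 − (-0.199) = 981072.699 mGal
Free-air correction = 0.3086 × 2811.0 = 867.47 mGal
Free-air anomaly = 981072.699 − 981955.69 + (867.47) = -15.521 mGal
Bouguer slab correction = 0.04193 × 1.71 × 2811.0 = 201.55 mGal
Simple Bouguer anomaly = -15.521 − (201.55) = -217.071 mGal
Complete Bouguer anomaly = -217.071 + 1.77 = -215.301 mGal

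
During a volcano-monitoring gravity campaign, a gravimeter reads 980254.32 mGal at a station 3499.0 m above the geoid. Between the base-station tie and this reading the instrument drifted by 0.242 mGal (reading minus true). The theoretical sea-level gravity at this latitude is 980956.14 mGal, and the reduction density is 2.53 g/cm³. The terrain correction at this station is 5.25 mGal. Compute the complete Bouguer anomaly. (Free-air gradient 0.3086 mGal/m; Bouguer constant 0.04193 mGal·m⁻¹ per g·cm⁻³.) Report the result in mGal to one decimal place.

Drift-corrected reading = 980254.32 − (0.242) = 980254.078 mGal
Free-air correction = 0.3086 × 3499.0 = 1079.79 mGal
Free-air anomaly = 980254.078 − 980956.14 + (1079.79) = 377.728 mGal
Bouguer slab correction = 0.04193 × 2.53 × 3499.0 = 371.18 mGal
Simple Bouguer anomaly = 377.728 − (371.18) = 6.548 mGal
Complete Bouguer anomaly = 6.548 + 5.25 = 11.798 mGal

11.8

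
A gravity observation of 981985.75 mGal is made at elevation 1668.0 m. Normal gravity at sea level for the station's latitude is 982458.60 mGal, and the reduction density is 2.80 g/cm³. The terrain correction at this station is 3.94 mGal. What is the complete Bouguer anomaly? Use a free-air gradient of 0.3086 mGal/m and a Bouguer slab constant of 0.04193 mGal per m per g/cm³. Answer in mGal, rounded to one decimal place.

-150.0

Free-air correction = 0.3086 × 1668.0 = 514.74 mGal
Free-air anomaly = 981985.75 − 982458.60 + (514.74) = 41.89 mGal
Bouguer slab correction = 0.04193 × 2.80 × 1668.0 = 195.83 mGal
Simple Bouguer anomaly = 41.89 − (195.83) = -153.94 mGal
Complete Bouguer anomaly = -153.94 + 3.94 = -150.00 mGal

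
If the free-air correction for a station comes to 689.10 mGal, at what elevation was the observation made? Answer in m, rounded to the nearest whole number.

2233

h = 689.10 / 0.3086 = 2232.99 m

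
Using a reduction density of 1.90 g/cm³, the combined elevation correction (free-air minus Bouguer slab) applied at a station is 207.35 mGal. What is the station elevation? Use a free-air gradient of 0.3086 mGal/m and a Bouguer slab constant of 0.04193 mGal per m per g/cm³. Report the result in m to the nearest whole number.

906

Combined gradient = 0.3086 − 0.04193 × 1.90 = 0.2289330 mGal/m
h = 207.35 / 0.2289330 = 905.72 m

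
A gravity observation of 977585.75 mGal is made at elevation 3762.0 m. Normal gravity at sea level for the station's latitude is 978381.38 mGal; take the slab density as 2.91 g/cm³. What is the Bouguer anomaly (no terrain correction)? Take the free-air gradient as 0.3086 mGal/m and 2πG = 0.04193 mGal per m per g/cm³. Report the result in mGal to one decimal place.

-93.7

Free-air correction = 0.3086 × 3762.0 = 1160.95 mGal
Free-air anomaly = 977585.75 − 978381.38 + (1160.95) = 365.32 mGal
Bouguer slab correction = 0.04193 × 2.91 × 3762.0 = 459.03 mGal
Simple Bouguer anomaly = 365.32 − (459.03) = -93.71 mGal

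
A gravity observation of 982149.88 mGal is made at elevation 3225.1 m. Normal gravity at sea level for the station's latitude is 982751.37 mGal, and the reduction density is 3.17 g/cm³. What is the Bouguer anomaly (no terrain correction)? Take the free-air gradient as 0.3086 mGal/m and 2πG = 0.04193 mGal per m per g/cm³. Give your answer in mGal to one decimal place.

-34.9

Free-air correction = 0.3086 × 3225.1 = 995.27 mGal
Free-air anomaly = 982149.88 − 982751.37 + (995.27) = 393.78 mGal
Bouguer slab correction = 0.04193 × 3.17 × 3225.1 = 428.67 mGal
Simple Bouguer anomaly = 393.78 − (428.67) = -34.89 mGal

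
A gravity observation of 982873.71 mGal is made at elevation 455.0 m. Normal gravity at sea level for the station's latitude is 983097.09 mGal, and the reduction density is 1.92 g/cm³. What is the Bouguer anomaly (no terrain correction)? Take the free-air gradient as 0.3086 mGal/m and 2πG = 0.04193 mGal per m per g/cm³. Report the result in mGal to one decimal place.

-119.6

Free-air correction = 0.3086 × 455.0 = 140.41 mGal
Free-air anomaly = 982873.71 − 983097.09 + (140.41) = -82.97 mGal
Bouguer slab correction = 0.04193 × 1.92 × 455.0 = 36.63 mGal
Simple Bouguer anomaly = -82.97 − (36.63) = -119.60 mGal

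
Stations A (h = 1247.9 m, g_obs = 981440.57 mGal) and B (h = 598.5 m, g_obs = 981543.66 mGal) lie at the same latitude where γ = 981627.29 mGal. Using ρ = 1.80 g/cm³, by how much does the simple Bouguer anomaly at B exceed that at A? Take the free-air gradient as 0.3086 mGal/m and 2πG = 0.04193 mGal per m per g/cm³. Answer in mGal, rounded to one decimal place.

-48.3

Δg_SB(A) = 981440.57 − 981627.29 + 0.3086×1247.9 − 0.04193×1.80×1247.9 = 104.20 mGal
Δg_SB(B) = 981543.66 − 981627.29 + 0.3086×598.5 − 0.04193×1.80×598.5 = 55.90 mGal
Difference = 55.90 − (104.20) = -48.30 mGal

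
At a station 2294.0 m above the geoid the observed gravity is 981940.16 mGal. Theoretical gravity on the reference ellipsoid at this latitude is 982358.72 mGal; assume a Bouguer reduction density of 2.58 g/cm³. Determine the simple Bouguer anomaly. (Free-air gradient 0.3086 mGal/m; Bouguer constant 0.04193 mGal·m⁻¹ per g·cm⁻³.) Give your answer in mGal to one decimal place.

Free-air correction = 0.3086 × 2294.0 = 707.93 mGal
Free-air anomaly = 981940.16 − 982358.72 + (707.93) = 289.37 mGal
Bouguer slab correction = 0.04193 × 2.58 × 2294.0 = 248.16 mGal
Simple Bouguer anomaly = 289.37 − (248.16) = 41.21 mGal

41.2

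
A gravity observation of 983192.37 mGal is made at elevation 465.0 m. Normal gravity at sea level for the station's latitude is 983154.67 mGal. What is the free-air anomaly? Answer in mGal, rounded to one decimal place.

Free-air correction = 0.3086 × 465.0 = 143.50 mGal
Free-air anomaly = 983192.37 − 983154.67 + (143.50) = 181.20 mGal

181.2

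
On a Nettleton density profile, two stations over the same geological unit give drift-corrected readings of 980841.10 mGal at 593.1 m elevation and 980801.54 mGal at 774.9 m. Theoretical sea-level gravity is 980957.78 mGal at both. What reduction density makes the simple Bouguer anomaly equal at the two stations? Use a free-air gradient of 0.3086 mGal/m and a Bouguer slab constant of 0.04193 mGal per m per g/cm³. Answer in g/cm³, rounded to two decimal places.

Δg_obs = 980801.54 − 980841.10 = -39.56 mGal over Δh = 774.9 − 593.1 = 181.8 m
Equal Bouguer anomalies ⇒ Δg_obs + (0.3086 − 0.04193ρ)·Δh = 0
0.3086 − 0.04193ρ = −Δg_obs/Δh = 0.21760
ρ = (0.3086 − 0.21760) / 0.04193 = 2.17 g/cm³

2.17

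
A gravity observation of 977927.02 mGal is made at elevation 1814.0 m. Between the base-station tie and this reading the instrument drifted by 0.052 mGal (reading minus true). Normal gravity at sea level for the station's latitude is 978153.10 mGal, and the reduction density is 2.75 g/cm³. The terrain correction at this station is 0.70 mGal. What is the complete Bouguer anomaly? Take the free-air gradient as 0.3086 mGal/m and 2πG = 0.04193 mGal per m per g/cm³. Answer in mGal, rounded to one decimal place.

125.2

Drift-corrected reading = 977927.02 − (0.052) = 977926.968 mGal
Free-air correction = 0.3086 × 1814.0 = 559.80 mGal
Free-air anomaly = 977926.968 − 978153.10 + (559.80) = 333.668 mGal
Bouguer slab correction = 0.04193 × 2.75 × 1814.0 = 209.17 mGal
Simple Bouguer anomaly = 333.668 − (209.17) = 124.498 mGal
Complete Bouguer anomaly = 124.498 + 0.70 = 125.198 mGal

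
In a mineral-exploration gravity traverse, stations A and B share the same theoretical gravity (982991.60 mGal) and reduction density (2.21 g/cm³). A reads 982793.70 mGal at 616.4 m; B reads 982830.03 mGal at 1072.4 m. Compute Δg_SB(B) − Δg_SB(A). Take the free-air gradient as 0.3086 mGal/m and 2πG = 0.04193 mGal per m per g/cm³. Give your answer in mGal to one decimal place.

134.8

Δg_SB(A) = 982793.70 − 982991.60 + 0.3086×616.4 − 0.04193×2.21×616.4 = -64.80 mGal
Δg_SB(B) = 982830.03 − 982991.60 + 0.3086×1072.4 − 0.04193×2.21×1072.4 = 70.00 mGal
Difference = 70.00 − (-64.80) = 134.80 mGal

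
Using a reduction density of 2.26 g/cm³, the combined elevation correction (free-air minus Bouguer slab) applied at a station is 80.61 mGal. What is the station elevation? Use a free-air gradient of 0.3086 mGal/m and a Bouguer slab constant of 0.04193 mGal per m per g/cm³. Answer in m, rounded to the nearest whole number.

377

Combined gradient = 0.3086 − 0.04193 × 2.26 = 0.2138382 mGal/m
h = 80.61 / 0.2138382 = 376.97 m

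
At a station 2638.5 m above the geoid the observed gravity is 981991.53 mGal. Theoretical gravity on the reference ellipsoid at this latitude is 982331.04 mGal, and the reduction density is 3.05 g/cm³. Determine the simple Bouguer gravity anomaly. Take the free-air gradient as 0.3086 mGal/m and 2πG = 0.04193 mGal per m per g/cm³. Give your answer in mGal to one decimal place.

137.3

Free-air correction = 0.3086 × 2638.5 = 814.24 mGal
Free-air anomaly = 981991.53 − 982331.04 + (814.24) = 474.73 mGal
Bouguer slab correction = 0.04193 × 3.05 × 2638.5 = 337.43 mGal
Simple Bouguer anomaly = 474.73 − (337.43) = 137.30 mGal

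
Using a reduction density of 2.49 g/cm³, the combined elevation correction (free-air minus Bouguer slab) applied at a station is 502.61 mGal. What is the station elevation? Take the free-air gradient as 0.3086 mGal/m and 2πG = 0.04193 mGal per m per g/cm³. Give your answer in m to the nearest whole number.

2461

Combined gradient = 0.3086 − 0.04193 × 2.49 = 0.2041943 mGal/m
h = 502.61 / 0.2041943 = 2461.43 m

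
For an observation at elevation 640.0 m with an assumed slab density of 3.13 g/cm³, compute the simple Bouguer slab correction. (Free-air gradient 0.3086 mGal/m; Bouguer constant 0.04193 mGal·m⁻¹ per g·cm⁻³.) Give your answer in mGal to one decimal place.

84.0

Bouguer slab correction = 0.04193 × 3.13 × 640.0 = 84.0 mGal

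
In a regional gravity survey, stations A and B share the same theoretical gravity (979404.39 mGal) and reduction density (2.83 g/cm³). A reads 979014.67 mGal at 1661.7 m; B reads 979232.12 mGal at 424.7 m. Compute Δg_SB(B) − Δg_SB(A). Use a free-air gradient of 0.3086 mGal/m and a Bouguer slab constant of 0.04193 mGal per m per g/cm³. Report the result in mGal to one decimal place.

Δg_SB(A) = 979014.67 − 979404.39 + 0.3086×1661.7 − 0.04193×2.83×1661.7 = -74.10 mGal
Δg_SB(B) = 979232.12 − 979404.39 + 0.3086×424.7 − 0.04193×2.83×424.7 = -91.60 mGal
Difference = -91.60 − (-74.10) = -17.50 mGal

-17.5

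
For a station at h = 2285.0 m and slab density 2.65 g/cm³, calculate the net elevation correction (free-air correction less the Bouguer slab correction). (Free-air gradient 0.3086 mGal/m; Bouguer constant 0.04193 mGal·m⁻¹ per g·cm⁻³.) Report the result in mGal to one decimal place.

Combined gradient = 0.3086 − 0.04193 × 2.65 = 0.1974855 mGal/m
Combined elevation correction = 0.1974855 × 2285.0 = 451.3 mGal

451.3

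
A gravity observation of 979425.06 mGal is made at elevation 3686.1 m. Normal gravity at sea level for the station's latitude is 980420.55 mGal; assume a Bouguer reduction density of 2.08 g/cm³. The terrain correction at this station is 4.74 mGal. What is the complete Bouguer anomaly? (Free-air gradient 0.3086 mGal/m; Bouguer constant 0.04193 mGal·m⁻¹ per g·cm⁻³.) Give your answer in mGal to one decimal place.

Free-air correction = 0.3086 × 3686.1 = 1137.53 mGal
Free-air anomaly = 979425.06 − 980420.55 + (1137.53) = 142.04 mGal
Bouguer slab correction = 0.04193 × 2.08 × 3686.1 = 321.48 mGal
Simple Bouguer anomaly = 142.04 − (321.48) = -179.44 mGal
Complete Bouguer anomaly = -179.44 + 4.74 = -174.70 mGal

-174.7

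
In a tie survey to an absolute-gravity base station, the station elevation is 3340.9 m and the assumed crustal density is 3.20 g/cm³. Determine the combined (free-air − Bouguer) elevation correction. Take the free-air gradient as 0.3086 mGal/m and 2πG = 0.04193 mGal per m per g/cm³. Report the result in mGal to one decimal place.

Combined gradient = 0.3086 − 0.04193 × 3.20 = 0.1744240 mGal/m
Combined elevation correction = 0.1744240 × 3340.9 = 582.7 mGal

582.7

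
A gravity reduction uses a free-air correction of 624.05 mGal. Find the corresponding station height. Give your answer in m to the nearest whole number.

2022

h = 624.05 / 0.3086 = 2022.20 m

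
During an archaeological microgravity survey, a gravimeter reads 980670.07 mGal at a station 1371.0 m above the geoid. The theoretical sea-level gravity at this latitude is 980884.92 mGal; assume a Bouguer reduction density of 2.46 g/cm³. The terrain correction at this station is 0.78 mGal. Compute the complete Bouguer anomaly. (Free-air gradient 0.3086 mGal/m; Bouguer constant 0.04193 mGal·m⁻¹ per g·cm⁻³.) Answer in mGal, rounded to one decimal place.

67.6

Free-air correction = 0.3086 × 1371.0 = 423.09 mGal
Free-air anomaly = 980670.07 − 980884.92 + (423.09) = 208.24 mGal
Bouguer slab correction = 0.04193 × 2.46 × 1371.0 = 141.42 mGal
Simple Bouguer anomaly = 208.24 − (141.42) = 66.82 mGal
Complete Bouguer anomaly = 66.82 + 0.78 = 67.60 mGal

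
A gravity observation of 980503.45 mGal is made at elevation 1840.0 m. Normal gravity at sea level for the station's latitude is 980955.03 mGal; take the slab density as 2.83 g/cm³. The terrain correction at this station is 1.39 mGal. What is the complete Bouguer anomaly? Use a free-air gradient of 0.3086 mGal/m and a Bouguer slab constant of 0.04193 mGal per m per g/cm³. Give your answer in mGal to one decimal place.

-100.7

Free-air correction = 0.3086 × 1840.0 = 567.82 mGal
Free-air anomaly = 980503.45 − 980955.03 + (567.82) = 116.24 mGal
Bouguer slab correction = 0.04193 × 2.83 × 1840.0 = 218.34 mGal
Simple Bouguer anomaly = 116.24 − (218.34) = -102.10 mGal
Complete Bouguer anomaly = -102.10 + 1.39 = -100.71 mGal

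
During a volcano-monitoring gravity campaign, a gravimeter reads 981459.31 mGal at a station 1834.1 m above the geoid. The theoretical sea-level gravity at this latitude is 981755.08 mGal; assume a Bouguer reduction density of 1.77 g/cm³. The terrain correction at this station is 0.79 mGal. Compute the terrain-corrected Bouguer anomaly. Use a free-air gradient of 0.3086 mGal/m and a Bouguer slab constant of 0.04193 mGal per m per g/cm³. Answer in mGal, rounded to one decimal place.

134.9

Free-air correction = 0.3086 × 1834.1 = 566.00 mGal
Free-air anomaly = 981459.31 − 981755.08 + (566.00) = 270.23 mGal
Bouguer slab correction = 0.04193 × 1.77 × 1834.1 = 136.12 mGal
Simple Bouguer anomaly = 270.23 − (136.12) = 134.11 mGal
Complete Bouguer anomaly = 134.11 + 0.79 = 134.90 mGal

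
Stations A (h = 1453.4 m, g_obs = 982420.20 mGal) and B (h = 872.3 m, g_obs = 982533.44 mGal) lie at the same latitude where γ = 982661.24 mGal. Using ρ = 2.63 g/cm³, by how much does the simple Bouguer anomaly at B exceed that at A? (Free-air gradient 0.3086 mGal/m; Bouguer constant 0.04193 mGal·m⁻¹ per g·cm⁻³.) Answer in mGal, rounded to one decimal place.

-2.0

Δg_SB(A) = 982420.20 − 982661.24 + 0.3086×1453.4 − 0.04193×2.63×1453.4 = 47.20 mGal
Δg_SB(B) = 982533.44 − 982661.24 + 0.3086×872.3 − 0.04193×2.63×872.3 = 45.20 mGal
Difference = 45.20 − (47.20) = -2.00 mGal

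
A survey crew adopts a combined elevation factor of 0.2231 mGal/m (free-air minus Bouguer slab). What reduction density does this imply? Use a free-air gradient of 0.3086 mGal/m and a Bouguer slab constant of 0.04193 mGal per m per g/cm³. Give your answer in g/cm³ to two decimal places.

0.2231 = 0.3086 − 0.04193 × ρ
ρ = (0.3086 − 0.2231) / 0.04193 = 2.04 g/cm³

2.04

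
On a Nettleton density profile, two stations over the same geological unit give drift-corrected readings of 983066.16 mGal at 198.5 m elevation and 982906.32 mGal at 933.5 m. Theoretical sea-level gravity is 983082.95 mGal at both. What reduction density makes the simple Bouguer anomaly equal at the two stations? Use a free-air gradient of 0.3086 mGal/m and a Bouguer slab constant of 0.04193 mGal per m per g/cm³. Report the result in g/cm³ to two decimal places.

Δg_obs = 982906.32 − 983066.16 = -159.84 mGal over Δh = 933.5 − 198.5 = 735.0 m
Equal Bouguer anomalies ⇒ Δg_obs + (0.3086 − 0.04193ρ)·Δh = 0
0.3086 − 0.04193ρ = −Δg_obs/Δh = 0.21747
ρ = (0.3086 − 0.21747) / 0.04193 = 2.17 g/cm³

2.17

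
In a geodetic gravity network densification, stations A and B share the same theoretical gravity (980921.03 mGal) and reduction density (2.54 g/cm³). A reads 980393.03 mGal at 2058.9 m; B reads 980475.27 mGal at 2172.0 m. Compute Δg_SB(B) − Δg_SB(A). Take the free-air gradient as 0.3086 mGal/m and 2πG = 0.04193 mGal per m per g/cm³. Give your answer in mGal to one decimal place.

105.1

Δg_SB(A) = 980393.03 − 980921.03 + 0.3086×2058.9 − 0.04193×2.54×2058.9 = -111.90 mGal
Δg_SB(B) = 980475.27 − 980921.03 + 0.3086×2172.0 − 0.04193×2.54×2172.0 = -6.80 mGal
Difference = -6.80 − (-111.90) = 105.10 mGal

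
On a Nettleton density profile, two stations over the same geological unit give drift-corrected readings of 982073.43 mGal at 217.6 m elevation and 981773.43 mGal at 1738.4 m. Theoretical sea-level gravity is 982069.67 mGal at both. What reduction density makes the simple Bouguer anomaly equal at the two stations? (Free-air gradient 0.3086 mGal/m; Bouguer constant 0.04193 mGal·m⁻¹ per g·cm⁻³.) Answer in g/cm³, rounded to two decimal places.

2.66

Δg_obs = 981773.43 − 982073.43 = -300.00 mGal over Δh = 1738.4 − 217.6 = 1520.8 m
Equal Bouguer anomalies ⇒ Δg_obs + (0.3086 − 0.04193ρ)·Δh = 0
0.3086 − 0.04193ρ = −Δg_obs/Δh = 0.19726
ρ = (0.3086 − 0.19726) / 0.04193 = 2.66 g/cm³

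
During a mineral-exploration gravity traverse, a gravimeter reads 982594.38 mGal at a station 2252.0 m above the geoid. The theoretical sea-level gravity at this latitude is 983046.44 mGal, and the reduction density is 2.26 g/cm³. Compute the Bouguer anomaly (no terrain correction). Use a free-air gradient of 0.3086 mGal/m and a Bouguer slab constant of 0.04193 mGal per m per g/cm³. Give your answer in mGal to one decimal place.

Free-air correction = 0.3086 × 2252.0 = 694.97 mGal
Free-air anomaly = 982594.38 − 983046.44 + (694.97) = 242.91 mGal
Bouguer slab correction = 0.04193 × 2.26 × 2252.0 = 213.40 mGal
Simple Bouguer anomaly = 242.91 − (213.40) = 29.51 mGal

29.5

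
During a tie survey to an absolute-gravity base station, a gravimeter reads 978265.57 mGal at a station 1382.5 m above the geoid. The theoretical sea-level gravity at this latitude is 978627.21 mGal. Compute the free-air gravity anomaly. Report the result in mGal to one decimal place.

65.0

Free-air correction = 0.3086 × 1382.5 = 426.64 mGal
Free-air anomaly = 978265.57 − 978627.21 + (426.64) = 65.00 mGal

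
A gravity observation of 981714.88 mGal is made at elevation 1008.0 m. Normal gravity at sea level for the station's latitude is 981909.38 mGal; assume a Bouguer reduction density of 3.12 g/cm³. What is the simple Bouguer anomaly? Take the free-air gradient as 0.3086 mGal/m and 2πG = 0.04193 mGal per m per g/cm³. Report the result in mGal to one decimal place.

-15.3

Free-air correction = 0.3086 × 1008.0 = 311.07 mGal
Free-air anomaly = 981714.88 − 981909.38 + (311.07) = 116.57 mGal
Bouguer slab correction = 0.04193 × 3.12 × 1008.0 = 131.87 mGal
Simple Bouguer anomaly = 116.57 − (131.87) = -15.30 mGal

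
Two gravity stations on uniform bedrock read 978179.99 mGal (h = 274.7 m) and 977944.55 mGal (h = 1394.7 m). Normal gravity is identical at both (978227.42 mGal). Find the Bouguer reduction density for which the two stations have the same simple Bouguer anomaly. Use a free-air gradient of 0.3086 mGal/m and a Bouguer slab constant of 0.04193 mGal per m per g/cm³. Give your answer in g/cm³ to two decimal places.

2.35

Δg_obs = 977944.55 − 978179.99 = -235.44 mGal over Δh = 1394.7 − 274.7 = 1120.0 m
Equal Bouguer anomalies ⇒ Δg_obs + (0.3086 − 0.04193ρ)·Δh = 0
0.3086 − 0.04193ρ = −Δg_obs/Δh = 0.21021
ρ = (0.3086 − 0.21021) / 0.04193 = 2.35 g/cm³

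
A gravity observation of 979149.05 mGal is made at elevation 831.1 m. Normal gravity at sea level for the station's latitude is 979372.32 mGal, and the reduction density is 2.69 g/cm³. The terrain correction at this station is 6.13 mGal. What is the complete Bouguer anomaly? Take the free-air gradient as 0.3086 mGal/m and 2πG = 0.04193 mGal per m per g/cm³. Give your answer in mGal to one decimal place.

Free-air correction = 0.3086 × 831.1 = 256.48 mGal
Free-air anomaly = 979149.05 − 979372.32 + (256.48) = 33.21 mGal
Bouguer slab correction = 0.04193 × 2.69 × 831.1 = 93.74 mGal
Simple Bouguer anomaly = 33.21 − (93.74) = -60.53 mGal
Complete Bouguer anomaly = -60.53 + 6.13 = -54.40 mGal

-54.4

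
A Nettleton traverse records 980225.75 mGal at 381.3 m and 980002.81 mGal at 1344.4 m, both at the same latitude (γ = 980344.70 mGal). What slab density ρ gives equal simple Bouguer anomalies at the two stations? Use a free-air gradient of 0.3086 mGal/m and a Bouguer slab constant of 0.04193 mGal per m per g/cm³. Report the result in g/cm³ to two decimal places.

1.84

Δg_obs = 980002.81 − 980225.75 = -222.94 mGal over Δh = 1344.4 − 381.3 = 963.1 m
Equal Bouguer anomalies ⇒ Δg_obs + (0.3086 − 0.04193ρ)·Δh = 0
0.3086 − 0.04193ρ = −Δg_obs/Δh = 0.23148
ρ = (0.3086 − 0.23148) / 0.04193 = 1.84 g/cm³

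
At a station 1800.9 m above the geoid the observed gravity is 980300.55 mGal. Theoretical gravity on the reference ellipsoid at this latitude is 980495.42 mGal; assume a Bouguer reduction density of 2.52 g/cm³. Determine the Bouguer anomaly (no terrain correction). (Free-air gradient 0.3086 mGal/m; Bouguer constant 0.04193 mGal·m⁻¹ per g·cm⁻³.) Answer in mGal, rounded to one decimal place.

170.6

Free-air correction = 0.3086 × 1800.9 = 555.76 mGal
Free-air anomaly = 980300.55 − 980495.42 + (555.76) = 360.89 mGal
Bouguer slab correction = 0.04193 × 2.52 × 1800.9 = 190.29 mGal
Simple Bouguer anomaly = 360.89 − (190.29) = 170.60 mGal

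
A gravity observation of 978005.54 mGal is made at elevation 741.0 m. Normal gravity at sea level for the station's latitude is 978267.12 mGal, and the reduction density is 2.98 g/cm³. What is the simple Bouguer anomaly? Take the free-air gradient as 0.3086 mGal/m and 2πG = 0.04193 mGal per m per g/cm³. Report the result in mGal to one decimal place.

-125.5

Free-air correction = 0.3086 × 741.0 = 228.67 mGal
Free-air anomaly = 978005.54 − 978267.12 + (228.67) = -32.91 mGal
Bouguer slab correction = 0.04193 × 2.98 × 741.0 = 92.59 mGal
Simple Bouguer anomaly = -32.91 − (92.59) = -125.50 mGal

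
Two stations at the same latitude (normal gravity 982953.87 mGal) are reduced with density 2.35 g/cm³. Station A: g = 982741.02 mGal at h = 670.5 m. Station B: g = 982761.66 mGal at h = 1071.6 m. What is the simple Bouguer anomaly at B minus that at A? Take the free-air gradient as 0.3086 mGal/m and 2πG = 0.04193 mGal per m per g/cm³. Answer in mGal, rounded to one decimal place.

Δg_SB(A) = 982741.02 − 982953.87 + 0.3086×670.5 − 0.04193×2.35×670.5 = -72.00 mGal
Δg_SB(B) = 982761.66 − 982953.87 + 0.3086×1071.6 − 0.04193×2.35×1071.6 = 32.90 mGal
Difference = 32.90 − (-72.00) = 104.90 mGal

104.9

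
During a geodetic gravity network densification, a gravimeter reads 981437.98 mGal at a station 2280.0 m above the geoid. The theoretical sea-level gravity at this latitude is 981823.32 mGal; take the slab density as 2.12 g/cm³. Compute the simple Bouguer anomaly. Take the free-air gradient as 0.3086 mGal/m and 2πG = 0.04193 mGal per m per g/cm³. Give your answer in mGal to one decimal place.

115.6

Free-air correction = 0.3086 × 2280.0 = 703.61 mGal
Free-air anomaly = 981437.98 − 981823.32 + (703.61) = 318.27 mGal
Bouguer slab correction = 0.04193 × 2.12 × 2280.0 = 202.67 mGal
Simple Bouguer anomaly = 318.27 − (202.67) = 115.60 mGal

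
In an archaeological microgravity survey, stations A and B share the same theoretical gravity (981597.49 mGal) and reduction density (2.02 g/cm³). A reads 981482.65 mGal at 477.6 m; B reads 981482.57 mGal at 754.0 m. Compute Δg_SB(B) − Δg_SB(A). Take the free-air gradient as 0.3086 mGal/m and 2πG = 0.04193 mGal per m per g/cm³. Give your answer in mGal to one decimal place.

61.8

Δg_SB(A) = 981482.65 − 981597.49 + 0.3086×477.6 − 0.04193×2.02×477.6 = -7.90 mGal
Δg_SB(B) = 981482.57 − 981597.49 + 0.3086×754.0 − 0.04193×2.02×754.0 = 53.90 mGal
Difference = 53.90 − (-7.90) = 61.80 mGal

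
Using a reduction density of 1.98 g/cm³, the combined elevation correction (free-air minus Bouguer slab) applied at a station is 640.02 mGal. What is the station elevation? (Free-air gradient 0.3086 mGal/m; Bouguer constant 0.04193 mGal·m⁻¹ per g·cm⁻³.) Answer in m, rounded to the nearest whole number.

2837

Combined gradient = 0.3086 − 0.04193 × 1.98 = 0.2255786 mGal/m
h = 640.02 / 0.2255786 = 2837.24 m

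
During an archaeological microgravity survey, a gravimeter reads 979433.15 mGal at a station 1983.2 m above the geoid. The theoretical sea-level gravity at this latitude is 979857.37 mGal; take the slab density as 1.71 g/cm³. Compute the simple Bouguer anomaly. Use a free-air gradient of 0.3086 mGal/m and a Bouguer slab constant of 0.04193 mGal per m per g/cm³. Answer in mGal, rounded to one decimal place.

Free-air correction = 0.3086 × 1983.2 = 612.02 mGal
Free-air anomaly = 979433.15 − 979857.37 + (612.02) = 187.80 mGal
Bouguer slab correction = 0.04193 × 1.71 × 1983.2 = 142.20 mGal
Simple Bouguer anomaly = 187.80 − (142.20) = 45.60 mGal

45.6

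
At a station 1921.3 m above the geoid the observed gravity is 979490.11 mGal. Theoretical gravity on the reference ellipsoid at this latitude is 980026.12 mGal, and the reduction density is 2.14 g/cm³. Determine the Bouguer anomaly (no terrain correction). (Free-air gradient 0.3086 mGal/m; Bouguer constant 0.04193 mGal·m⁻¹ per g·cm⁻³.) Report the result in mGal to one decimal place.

-115.5

Free-air correction = 0.3086 × 1921.3 = 592.91 mGal
Free-air anomaly = 979490.11 − 980026.12 + (592.91) = 56.90 mGal
Bouguer slab correction = 0.04193 × 2.14 × 1921.3 = 172.40 mGal
Simple Bouguer anomaly = 56.90 − (172.40) = -115.50 mGal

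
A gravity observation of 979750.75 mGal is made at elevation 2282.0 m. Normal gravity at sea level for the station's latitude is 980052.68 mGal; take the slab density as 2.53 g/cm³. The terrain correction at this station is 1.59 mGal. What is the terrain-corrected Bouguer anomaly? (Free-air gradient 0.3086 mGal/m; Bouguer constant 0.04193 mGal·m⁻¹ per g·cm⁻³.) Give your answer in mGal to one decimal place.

Free-air correction = 0.3086 × 2282.0 = 704.23 mGal
Free-air anomaly = 979750.75 − 980052.68 + (704.23) = 402.30 mGal
Bouguer slab correction = 0.04193 × 2.53 × 2282.0 = 242.08 mGal
Simple Bouguer anomaly = 402.30 − (242.08) = 160.22 mGal
Complete Bouguer anomaly = 160.22 + 1.59 = 161.81 mGal

161.8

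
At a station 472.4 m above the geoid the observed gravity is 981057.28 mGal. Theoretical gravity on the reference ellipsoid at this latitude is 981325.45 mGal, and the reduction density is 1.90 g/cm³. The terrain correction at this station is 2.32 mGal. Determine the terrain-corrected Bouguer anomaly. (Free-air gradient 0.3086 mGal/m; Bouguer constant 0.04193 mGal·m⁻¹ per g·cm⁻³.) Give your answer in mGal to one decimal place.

Free-air correction = 0.3086 × 472.4 = 145.78 mGal
Free-air anomaly = 981057.28 − 981325.45 + (145.78) = -122.39 mGal
Bouguer slab correction = 0.04193 × 1.90 × 472.4 = 37.63 mGal
Simple Bouguer anomaly = -122.39 − (37.63) = -160.02 mGal
Complete Bouguer anomaly = -160.02 + 2.32 = -157.70 mGal

-157.7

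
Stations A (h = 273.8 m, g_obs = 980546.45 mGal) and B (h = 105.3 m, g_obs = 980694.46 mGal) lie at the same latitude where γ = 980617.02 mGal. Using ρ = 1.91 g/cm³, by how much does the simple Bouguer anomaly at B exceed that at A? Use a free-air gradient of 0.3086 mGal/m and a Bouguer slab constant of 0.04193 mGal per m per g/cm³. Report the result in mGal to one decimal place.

109.5

Δg_SB(A) = 980546.45 − 980617.02 + 0.3086×273.8 − 0.04193×1.91×273.8 = -8.00 mGal
Δg_SB(B) = 980694.46 − 980617.02 + 0.3086×105.3 − 0.04193×1.91×105.3 = 101.50 mGal
Difference = 101.50 − (-8.00) = 109.50 mGal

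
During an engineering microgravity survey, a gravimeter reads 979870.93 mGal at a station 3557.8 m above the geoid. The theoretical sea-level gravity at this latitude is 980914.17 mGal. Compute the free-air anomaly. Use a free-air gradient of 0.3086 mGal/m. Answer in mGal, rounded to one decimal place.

Free-air correction = 0.3086 × 3557.8 = 1097.94 mGal
Free-air anomaly = 979870.93 − 980914.17 + (1097.94) = 54.70 mGal

54.7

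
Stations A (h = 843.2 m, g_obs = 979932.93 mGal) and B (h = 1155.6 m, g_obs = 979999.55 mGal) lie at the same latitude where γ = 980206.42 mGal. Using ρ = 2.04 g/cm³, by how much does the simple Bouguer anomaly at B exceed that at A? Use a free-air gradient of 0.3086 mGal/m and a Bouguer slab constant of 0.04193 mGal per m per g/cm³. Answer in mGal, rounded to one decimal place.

Δg_SB(A) = 979932.93 − 980206.42 + 0.3086×843.2 − 0.04193×2.04×843.2 = -85.40 mGal
Δg_SB(B) = 979999.55 − 980206.42 + 0.3086×1155.6 − 0.04193×2.04×1155.6 = 50.90 mGal
Difference = 50.90 − (-85.40) = 136.30 mGal

136.3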